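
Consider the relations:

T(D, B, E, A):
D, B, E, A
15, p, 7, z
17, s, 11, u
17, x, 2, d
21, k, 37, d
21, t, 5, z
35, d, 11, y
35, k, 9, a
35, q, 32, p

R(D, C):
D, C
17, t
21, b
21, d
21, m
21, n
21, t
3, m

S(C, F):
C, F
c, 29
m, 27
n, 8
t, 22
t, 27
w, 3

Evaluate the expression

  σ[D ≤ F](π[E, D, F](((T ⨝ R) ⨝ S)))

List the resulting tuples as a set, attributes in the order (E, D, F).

Joining T and R on D yields {(17, s, 11, u, t), (17, x, 2, d, t), (21, k, 37, d, b), (21, k, 37, d, d), (21, k, 37, d, m), (21, k, 37, d, n), (21, k, 37, d, t), (21, t, 5, z, b), (21, t, 5, z, d), (21, t, 5, z, m), (21, t, 5, z, n), (21, t, 5, z, t)}.
Joining (T ⨝ R) and S on C yields {(17, s, 11, u, t, 22), (17, s, 11, u, t, 27), (17, x, 2, d, t, 22), (17, x, 2, d, t, 27), (21, k, 37, d, m, 27), (21, k, 37, d, n, 8), (21, k, 37, d, t, 22), (21, k, 37, d, t, 27), (21, t, 5, z, m, 27), (21, t, 5, z, n, 8), (21, t, 5, z, t, 22), (21, t, 5, z, t, 27)}.
Keep only column(s) E, D, F (2 duplicate(s) eliminated): {(11, 17, 22), (11, 17, 27), (2, 17, 22), (2, 17, 27), (37, 21, 22), (37, 21, 27), (37, 21, 8), (5, 21, 22), (5, 21, 27), (5, 21, 8)}
Selection D ≤ F: {(11, 17, 22), (11, 17, 27), (2, 17, 22), (2, 17, 27), (37, 21, 22), (37, 21, 27), (5, 21, 22), (5, 21, 27)}

{(11, 17, 22), (11, 17, 27), (2, 17, 22), (2, 17, 27), (37, 21, 22), (37, 21, 27), (5, 21, 22), (5, 21, 27)}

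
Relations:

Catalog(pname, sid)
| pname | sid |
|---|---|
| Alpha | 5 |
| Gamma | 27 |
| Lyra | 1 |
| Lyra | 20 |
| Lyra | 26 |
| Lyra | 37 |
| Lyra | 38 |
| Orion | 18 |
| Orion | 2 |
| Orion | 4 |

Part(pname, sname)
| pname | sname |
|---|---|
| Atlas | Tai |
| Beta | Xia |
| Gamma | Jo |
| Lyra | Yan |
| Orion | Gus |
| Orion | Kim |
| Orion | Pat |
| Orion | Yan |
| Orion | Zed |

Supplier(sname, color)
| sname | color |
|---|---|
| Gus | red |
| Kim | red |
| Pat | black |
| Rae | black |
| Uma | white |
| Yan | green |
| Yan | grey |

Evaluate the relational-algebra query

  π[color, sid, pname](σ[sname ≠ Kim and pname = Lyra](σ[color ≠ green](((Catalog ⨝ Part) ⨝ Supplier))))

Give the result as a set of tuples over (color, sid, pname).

Joining Catalog and Part on pname yields {(Gamma, 27, Jo), (Lyra, 1, Yan), (Lyra, 20, Yan), (Lyra, 26, Yan), (Lyra, 37, Yan), (Lyra, 38, Yan), (Orion, 18, Gus), (Orion, 18, Kim), (Orion, 18, Pat), (Orion, 18, Yan), (Orion, 18, Zed), (Orion, 2, Gus), (Orion, 2, Kim), (Orion, 2, Pat), (Orion, 2, Yan), (Orion, 2, Zed), (Orion, 4, Gus), (Orion, 4, Kim), (Orion, 4, Pat), (Orion, 4, Yan), (Orion, 4, Zed)}.
Joining (Catalog ⨝ Part) and Supplier on sname yields {(Lyra, 1, Yan, green), (Lyra, 1, Yan, grey), (Lyra, 20, Yan, green), (Lyra, 20, Yan, grey), (Lyra, 26, Yan, green), (Lyra, 26, Yan, grey), (Lyra, 37, Yan, green), (Lyra, 37, Yan, grey), (Lyra, 38, Yan, green), (Lyra, 38, Yan, grey), (Orion, 18, Gus, red), (Orion, 18, Kim, red), (Orion, 18, Pat, black), (Orion, 18, Yan, green), (Orion, 18, Yan, grey), (Orion, 2, Gus, red), (Orion, 2, Kim, red), (Orion, 2, Pat, black), (Orion, 2, Yan, green), (Orion, 2, Yan, grey), (Orion, 4, Gus, red), (Orion, 4, Kim, red), (Orion, 4, Pat, black), (Orion, 4, Yan, green), (Orion, 4, Yan, grey)}.
Selection color ≠ green: {(Lyra, 1, Yan, grey), (Lyra, 20, Yan, grey), (Lyra, 26, Yan, grey), (Lyra, 37, Yan, grey), (Lyra, 38, Yan, grey), (Orion, 18, Gus, red), (Orion, 18, Kim, red), (Orion, 18, Pat, black), (Orion, 18, Yan, grey), (Orion, 2, Gus, red), (Orion, 2, Kim, red), (Orion, 2, Pat, black), (Orion, 2, Yan, grey), (Orion, 4, Gus, red), (Orion, 4, Kim, red), (Orion, 4, Pat, black), (Orion, 4, Yan, grey)}
Selection sname ≠ Kim and pname = Lyra: {(Lyra, 1, Yan, grey), (Lyra, 20, Yan, grey), (Lyra, 26, Yan, grey), (Lyra, 37, Yan, grey), (Lyra, 38, Yan, grey)}
π[color, sid, pname]: project onto (color, sid, pname) → {(grey, 1, Lyra), (grey, 20, Lyra), (grey, 26, Lyra), (grey, 37, Lyra), (grey, 38, Lyra)}

{(grey, 1, Lyra), (grey, 20, Lyra), (grey, 26, Lyra), (grey, 37, Lyra), (grey, 38, Lyra)}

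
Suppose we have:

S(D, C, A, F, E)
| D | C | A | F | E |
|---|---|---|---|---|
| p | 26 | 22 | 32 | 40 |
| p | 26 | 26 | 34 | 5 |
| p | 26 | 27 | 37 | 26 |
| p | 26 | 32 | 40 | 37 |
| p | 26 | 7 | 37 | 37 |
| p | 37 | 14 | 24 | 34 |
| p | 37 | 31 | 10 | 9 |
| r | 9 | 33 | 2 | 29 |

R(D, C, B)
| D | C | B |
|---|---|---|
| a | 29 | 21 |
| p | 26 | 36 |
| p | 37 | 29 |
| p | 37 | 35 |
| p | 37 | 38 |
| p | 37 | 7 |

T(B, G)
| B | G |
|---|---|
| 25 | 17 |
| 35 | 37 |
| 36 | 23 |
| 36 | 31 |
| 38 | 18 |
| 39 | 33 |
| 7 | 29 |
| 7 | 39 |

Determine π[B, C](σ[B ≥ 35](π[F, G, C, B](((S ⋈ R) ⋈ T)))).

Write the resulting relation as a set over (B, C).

{(35, 37), (36, 26), (38, 37)}

Joining S and R on D, C yields {(p, 26, 22, 32, 40, 36), (p, 26, 26, 34, 5, 36), (p, 26, 27, 37, 26, 36), (p, 26, 32, 40, 37, 36), (p, 26, 7, 37, 37, 36), (p, 37, 14, 24, 34, 29), (p, 37, 14, 24, 34, 35), (p, 37, 14, 24, 34, 38), (p, 37, 14, 24, 34, 7), (p, 37, 31, 10, 9, 29), (p, 37, 31, 10, 9, 35), (p, 37, 31, 10, 9, 38), (p, 37, 31, 10, 9, 7)}.
Joining (S ⋈ R) and T on B yields {(p, 26, 22, 32, 40, 36, 23), (p, 26, 22, 32, 40, 36, 31), (p, 26, 26, 34, 5, 36, 23), (p, 26, 26, 34, 5, 36, 31), (p, 26, 27, 37, 26, 36, 23), (p, 26, 27, 37, 26, 36, 31), (p, 26, 32, 40, 37, 36, 23), (p, 26, 32, 40, 37, 36, 31), (p, 26, 7, 37, 37, 36, 23), (p, 26, 7, 37, 37, 36, 31), (p, 37, 14, 24, 34, 35, 37), (p, 37, 14, 24, 34, 38, 18), (p, 37, 14, 24, 34, 7, 29), (p, 37, 14, 24, 34, 7, 39), (p, 37, 31, 10, 9, 35, 37), (p, 37, 31, 10, 9, 38, 18), (p, 37, 31, 10, 9, 7, 29), (p, 37, 31, 10, 9, 7, 39)}.
π_{F, G, C, B} gives {(10, 18, 37, 38), (10, 29, 37, 7), (10, 37, 37, 35), (10, 39, 37, 7), (24, 18, 37, 38), (24, 29, 37, 7), (24, 37, 37, 35), (24, 39, 37, 7), (32, 23, 26, 36), (32, 31, 26, 36), (34, 23, 26, 36), (34, 31, 26, 36), (37, 23, 26, 36), (37, 31, 26, 36), (40, 23, 26, 36), (40, 31, 26, 36)} (2 duplicate(s) eliminated).
σ[B ≥ 35]: keep tuples satisfying B ≥ 35 → {(10, 18, 37, 38), (10, 37, 37, 35), (24, 18, 37, 38), (24, 37, 37, 35), (32, 23, 26, 36), (32, 31, 26, 36), (34, 23, 26, 36), (34, 31, 26, 36), (37, 23, 26, 36), (37, 31, 26, 36), (40, 23, 26, 36), (40, 31, 26, 36)}
π_{B, C} gives {(35, 37), (36, 26), (38, 37)} (9 duplicate(s) eliminated).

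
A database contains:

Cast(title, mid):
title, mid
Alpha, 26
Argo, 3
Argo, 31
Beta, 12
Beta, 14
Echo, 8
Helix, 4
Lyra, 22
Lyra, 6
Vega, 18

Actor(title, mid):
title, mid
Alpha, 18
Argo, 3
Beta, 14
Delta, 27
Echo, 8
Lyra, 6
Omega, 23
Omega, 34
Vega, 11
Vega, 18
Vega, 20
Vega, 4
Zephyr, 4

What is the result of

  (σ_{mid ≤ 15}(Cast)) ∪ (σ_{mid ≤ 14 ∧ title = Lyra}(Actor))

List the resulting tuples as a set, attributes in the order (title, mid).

{(Argo, 3), (Beta, 12), (Beta, 14), (Echo, 8), (Helix, 4), (Lyra, 6)}

Apply σ_{mid ≤ 15}; surviving tuples: {(Argo, 3), (Beta, 12), (Beta, 14), (Echo, 8), (Helix, 4), (Lyra, 6)}
Apply σ_{mid ≤ 14 ∧ title = Lyra}; surviving tuples: {(Lyra, 6)}
Union: {(Argo, 3), (Beta, 12), (Beta, 14), (Echo, 8), (Helix, 4), (Lyra, 6)} with {(Lyra, 6)} → {(Argo, 3), (Beta, 12), (Beta, 14), (Echo, 8), (Helix, 4), (Lyra, 6)}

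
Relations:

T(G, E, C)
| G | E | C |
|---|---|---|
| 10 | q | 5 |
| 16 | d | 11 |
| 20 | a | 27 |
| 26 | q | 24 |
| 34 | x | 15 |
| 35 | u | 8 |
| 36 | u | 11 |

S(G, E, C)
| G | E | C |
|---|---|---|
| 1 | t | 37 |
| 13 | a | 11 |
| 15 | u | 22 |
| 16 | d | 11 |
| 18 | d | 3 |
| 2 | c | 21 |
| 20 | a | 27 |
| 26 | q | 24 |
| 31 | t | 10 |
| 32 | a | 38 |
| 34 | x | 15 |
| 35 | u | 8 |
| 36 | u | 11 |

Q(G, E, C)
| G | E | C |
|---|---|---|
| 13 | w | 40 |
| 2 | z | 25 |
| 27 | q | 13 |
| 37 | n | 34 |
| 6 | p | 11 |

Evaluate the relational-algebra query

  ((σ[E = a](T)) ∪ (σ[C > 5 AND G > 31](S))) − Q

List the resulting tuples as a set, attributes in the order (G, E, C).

Apply σ_{E = a}; surviving tuples: {(20, a, 27)}
Apply σ_{C > 5 AND G > 31}; surviving tuples: {(32, a, 38), (34, x, 15), (35, u, 8), (36, u, 11)}
Taking the union: {(20, a, 27), (32, a, 38), (34, x, 15), (35, u, 8), (36, u, 11)}
Taking the difference: {(20, a, 27), (32, a, 38), (34, x, 15), (35, u, 8), (36, u, 11)}

{(20, a, 27), (32, a, 38), (34, x, 15), (35, u, 8), (36, u, 11)}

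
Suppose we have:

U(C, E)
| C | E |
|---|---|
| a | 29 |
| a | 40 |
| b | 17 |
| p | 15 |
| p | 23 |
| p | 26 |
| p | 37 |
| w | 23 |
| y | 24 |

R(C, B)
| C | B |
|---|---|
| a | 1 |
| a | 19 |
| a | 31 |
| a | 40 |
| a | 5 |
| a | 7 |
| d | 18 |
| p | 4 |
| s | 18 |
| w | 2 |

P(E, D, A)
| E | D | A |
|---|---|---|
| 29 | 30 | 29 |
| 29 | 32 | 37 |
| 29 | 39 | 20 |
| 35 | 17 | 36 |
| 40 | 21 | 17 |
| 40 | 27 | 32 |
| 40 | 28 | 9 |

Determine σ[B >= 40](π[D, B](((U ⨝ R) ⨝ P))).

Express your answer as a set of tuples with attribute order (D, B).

{(21, 40), (27, 40), (28, 40), (30, 40), (32, 40), (39, 40)}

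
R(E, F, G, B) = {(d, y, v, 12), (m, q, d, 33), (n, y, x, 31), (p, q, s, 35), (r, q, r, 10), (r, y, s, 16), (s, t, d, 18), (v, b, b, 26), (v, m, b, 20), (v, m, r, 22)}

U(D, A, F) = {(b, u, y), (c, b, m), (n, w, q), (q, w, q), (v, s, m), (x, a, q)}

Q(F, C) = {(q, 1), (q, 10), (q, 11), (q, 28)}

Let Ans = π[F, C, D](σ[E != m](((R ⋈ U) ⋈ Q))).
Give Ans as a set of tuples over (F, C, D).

Natural join on F: {(d, y, v, 12, b, u), (m, q, d, 33, n, w), (m, q, d, 33, q, w), (m, q, d, 33, x, a), (n, y, x, 31, b, u), (p, q, s, 35, n, w), (p, q, s, 35, q, w), (p, q, s, 35, x, a), (r, q, r, 10, n, w), (r, q, r, 10, q, w), (r, q, r, 10, x, a), (r, y, s, 16, b, u), (v, m, b, 20, c, b), (v, m, b, 20, v, s), (v, m, r, 22, c, b), (v, m, r, 22, v, s)}
Natural join on F: {(m, q, d, 33, n, w, 1), (m, q, d, 33, n, w, 10), (m, q, d, 33, n, w, 11), (m, q, d, 33, n, w, 28), (m, q, d, 33, q, w, 1), (m, q, d, 33, q, w, 10), (m, q, d, 33, q, w, 11), (m, q, d, 33, q, w, 28), (m, q, d, 33, x, a, 1), (m, q, d, 33, x, a, 10), (m, q, d, 33, x, a, 11), (m, q, d, 33, x, a, 28), (p, q, s, 35, n, w, 1), (p, q, s, 35, n, w, 10), (p, q, s, 35, n, w, 11), (p, q, s, 35, n, w, 28), (p, q, s, 35, q, w, 1), (p, q, s, 35, q, w, 10), (p, q, s, 35, q, w, 11), (p, q, s, 35, q, w, 28), (p, q, s, 35, x, a, 1), (p, q, s, 35, x, a, 10), (p, q, s, 35, x, a, 11), (p, q, s, 35, x, a, 28), (r, q, r, 10, n, w, 1), (r, q, r, 10, n, w, 10), (r, q, r, 10, n, w, 11), (r, q, r, 10, n, w, 28), (r, q, r, 10, q, w, 1), (r, q, r, 10, q, w, 10), (r, q, r, 10, q, w, 11), (r, q, r, 10, q, w, 28), (r, q, r, 10, x, a, 1), (r, q, r, 10, x, a, 10), (r, q, r, 10, x, a, 11), (r, q, r, 10, x, a, 28)}
Filtering on E != m leaves {(p, q, s, 35, n, w, 1), (p, q, s, 35, n, w, 10), (p, q, s, 35, n, w, 11), (p, q, s, 35, n, w, 28), (p, q, s, 35, q, w, 1), (p, q, s, 35, q, w, 10), (p, q, s, 35, q, w, 11), (p, q, s, 35, q, w, 28), (p, q, s, 35, x, a, 1), (p, q, s, 35, x, a, 10), (p, q, s, 35, x, a, 11), (p, q, s, 35, x, a, 28), (r, q, r, 10, n, w, 1), (r, q, r, 10, n, w, 10), (r, q, r, 10, n, w, 11), (r, q, r, 10, n, w, 28), (r, q, r, 10, q, w, 1), (r, q, r, 10, q, w, 10), (r, q, r, 10, q, w, 11), (r, q, r, 10, q, w, 28), (r, q, r, 10, x, a, 1), (r, q, r, 10, x, a, 10), (r, q, r, 10, x, a, 11), (r, q, r, 10, x, a, 28)}.
π_{F, C, D} gives {(q, 1, n), (q, 1, q), (q, 1, x), (q, 10, n), (q, 10, q), (q, 10, x), (q, 11, n), (q, 11, q), (q, 11, x), (q, 28, n), (q, 28, q), (q, 28, x)} (12 duplicate(s) eliminated).

{(q, 1, n), (q, 1, q), (q, 1, x), (q, 10, n), (q, 10, q), (q, 10, x), (q, 11, n), (q, 11, q), (q, 11, x), (q, 28, n), (q, 28, q), (q, 28, x)}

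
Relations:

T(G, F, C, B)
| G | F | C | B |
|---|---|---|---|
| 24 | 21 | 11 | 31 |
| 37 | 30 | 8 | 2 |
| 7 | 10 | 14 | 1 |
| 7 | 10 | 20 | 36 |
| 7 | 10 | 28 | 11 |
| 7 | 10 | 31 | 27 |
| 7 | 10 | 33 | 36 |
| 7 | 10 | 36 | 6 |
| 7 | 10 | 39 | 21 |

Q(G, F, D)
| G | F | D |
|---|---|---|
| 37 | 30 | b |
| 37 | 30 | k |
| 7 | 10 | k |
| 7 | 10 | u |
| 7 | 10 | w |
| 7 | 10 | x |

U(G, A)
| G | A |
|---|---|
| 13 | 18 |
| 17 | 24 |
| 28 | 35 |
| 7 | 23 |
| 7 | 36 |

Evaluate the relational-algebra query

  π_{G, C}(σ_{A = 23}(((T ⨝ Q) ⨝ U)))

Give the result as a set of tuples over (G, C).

{(7, 14), (7, 20), (7, 28), (7, 31), (7, 33), (7, 36), (7, 39)}

Joining T and Q on G, F yields {(37, 30, 8, 2, b), (37, 30, 8, 2, k), (7, 10, 14, 1, k), (7, 10, 14, 1, u), (7, 10, 14, 1, w), (7, 10, 14, 1, x), (7, 10, 20, 36, k), (7, 10, 20, 36, u), (7, 10, 20, 36, w), (7, 10, 20, 36, x), (7, 10, 28, 11, k), (7, 10, 28, 11, u), (7, 10, 28, 11, w), (7, 10, 28, 11, x), (7, 10, 31, 27, k), (7, 10, 31, 27, u), (7, 10, 31, 27, w), (7, 10, 31, 27, x), (7, 10, 33, 36, k), (7, 10, 33, 36, u), (7, 10, 33, 36, w), (7, 10, 33, 36, x), (7, 10, 36, 6, k), (7, 10, 36, 6, u), (7, 10, 36, 6, w), (7, 10, 36, 6, x), (7, 10, 39, 21, k), (7, 10, 39, 21, u), (7, 10, 39, 21, w), (7, 10, 39, 21, x)}.
Joining (T ⨝ Q) and U on G yields {(7, 10, 14, 1, k, 23), (7, 10, 14, 1, k, 36), (7, 10, 14, 1, u, 23), (7, 10, 14, 1, u, 36), (7, 10, 14, 1, w, 23), (7, 10, 14, 1, w, 36), (7, 10, 14, 1, x, 23), (7, 10, 14, 1, x, 36), (7, 10, 20, 36, k, 23), (7, 10, 20, 36, k, 36), (7, 10, 20, 36, u, 23), (7, 10, 20, 36, u, 36), (7, 10, 20, 36, w, 23), (7, 10, 20, 36, w, 36), (7, 10, 20, 36, x, 23), (7, 10, 20, 36, x, 36), (7, 10, 28, 11, k, 23), (7, 10, 28, 11, k, 36), (7, 10, 28, 11, u, 23), (7, 10, 28, 11, u, 36), (7, 10, 28, 11, w, 23), (7, 10, 28, 11, w, 36), (7, 10, 28, 11, x, 23), (7, 10, 28, 11, x, 36), (7, 10, 31, 27, k, 23), (7, 10, 31, 27, k, 36), (7, 10, 31, 27, u, 23), (7, 10, 31, 27, u, 36), (7, 10, 31, 27, w, 23), (7, 10, 31, 27, w, 36), (7, 10, 31, 27, x, 23), (7, 10, 31, 27, x, 36), (7, 10, 33, 36, k, 23), (7, 10, 33, 36, k, 36), (7, 10, 33, 36, u, 23), (7, 10, 33, 36, u, 36), (7, 10, 33, 36, w, 23), (7, 10, 33, 36, w, 36), (7, 10, 33, 36, x, 23), (7, 10, 33, 36, x, 36), (7, 10, 36, 6, k, 23), (7, 10, 36, 6, k, 36), (7, 10, 36, 6, u, 23), (7, 10, 36, 6, u, 36), (7, 10, 36, 6, w, 23), (7, 10, 36, 6, w, 36), (7, 10, 36, 6, x, 23), (7, 10, 36, 6, x, 36), (7, 10, 39, 21, k, 23), (7, 10, 39, 21, k, 36), (7, 10, 39, 21, u, 23), (7, 10, 39, 21, u, 36), (7, 10, 39, 21, w, 23), (7, 10, 39, 21, w, 36), (7, 10, 39, 21, x, 23), (7, 10, 39, 21, x, 36)}.
Filtering on A = 23 leaves {(7, 10, 14, 1, k, 23), (7, 10, 14, 1, u, 23), (7, 10, 14, 1, w, 23), (7, 10, 14, 1, x, 23), (7, 10, 20, 36, k, 23), (7, 10, 20, 36, u, 23), (7, 10, 20, 36, w, 23), (7, 10, 20, 36, x, 23), (7, 10, 28, 11, k, 23), (7, 10, 28, 11, u, 23), (7, 10, 28, 11, w, 23), (7, 10, 28, 11, x, 23), (7, 10, 31, 27, k, 23), (7, 10, 31, 27, u, 23), (7, 10, 31, 27, w, 23), (7, 10, 31, 27, x, 23), (7, 10, 33, 36, k, 23), (7, 10, 33, 36, u, 23), (7, 10, 33, 36, w, 23), (7, 10, 33, 36, x, 23), (7, 10, 36, 6, k, 23), (7, 10, 36, 6, u, 23), (7, 10, 36, 6, w, 23), (7, 10, 36, 6, x, 23), (7, 10, 39, 21, k, 23), (7, 10, 39, 21, u, 23), (7, 10, 39, 21, w, 23), (7, 10, 39, 21, x, 23)}.
Keep only column(s) G, C (21 duplicate(s) eliminated): {(7, 14), (7, 20), (7, 28), (7, 31), (7, 33), (7, 36), (7, 39)}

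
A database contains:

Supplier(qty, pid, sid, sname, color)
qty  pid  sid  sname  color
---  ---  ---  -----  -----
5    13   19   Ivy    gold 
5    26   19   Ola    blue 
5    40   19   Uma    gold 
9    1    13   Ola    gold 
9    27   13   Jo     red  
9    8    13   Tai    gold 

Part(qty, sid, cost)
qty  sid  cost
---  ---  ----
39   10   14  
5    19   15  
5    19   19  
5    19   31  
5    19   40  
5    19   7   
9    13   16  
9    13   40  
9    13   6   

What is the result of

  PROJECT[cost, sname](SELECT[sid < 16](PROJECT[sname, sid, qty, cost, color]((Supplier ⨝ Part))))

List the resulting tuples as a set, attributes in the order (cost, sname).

Joining Supplier and Part on qty, sid yields {(5, 13, 19, Ivy, gold, 15), (5, 13, 19, Ivy, gold, 19), (5, 13, 19, Ivy, gold, 31), (5, 13, 19, Ivy, gold, 40), (5, 13, 19, Ivy, gold, 7), (5, 26, 19, Ola, blue, 15), (5, 26, 19, Ola, blue, 19), (5, 26, 19, Ola, blue, 31), (5, 26, 19, Ola, blue, 40), (5, 26, 19, Ola, blue, 7), (5, 40, 19, Uma, gold, 15), (5, 40, 19, Uma, gold, 19), (5, 40, 19, Uma, gold, 31), (5, 40, 19, Uma, gold, 40), (5, 40, 19, Uma, gold, 7), (9, 1, 13, Ola, gold, 16), (9, 1, 13, Ola, gold, 40), (9, 1, 13, Ola, gold, 6), (9, 27, 13, Jo, red, 16), (9, 27, 13, Jo, red, 40), (9, 27, 13, Jo, red, 6), (9, 8, 13, Tai, gold, 16), (9, 8, 13, Tai, gold, 40), (9, 8, 13, Tai, gold, 6)}.
π_{sname, sid, qty, cost, color} gives {(Ivy, 19, 5, 15, gold), (Ivy, 19, 5, 19, gold), (Ivy, 19, 5, 31, gold), (Ivy, 19, 5, 40, gold), (Ivy, 19, 5, 7, gold), (Jo, 13, 9, 16, red), (Jo, 13, 9, 40, red), (Jo, 13, 9, 6, red), (Ola, 13, 9, 16, gold), (Ola, 13, 9, 40, gold), (Ola, 13, 9, 6, gold), (Ola, 19, 5, 15, blue), (Ola, 19, 5, 19, blue), (Ola, 19, 5, 31, blue), (Ola, 19, 5, 40, blue), (Ola, 19, 5, 7, blue), (Tai, 13, 9, 16, gold), (Tai, 13, 9, 40, gold), (Tai, 13, 9, 6, gold), (Uma, 19, 5, 15, gold), (Uma, 19, 5, 19, gold), (Uma, 19, 5, 31, gold), (Uma, 19, 5, 40, gold), (Uma, 19, 5, 7, gold)}.
Filtering on sid < 16 leaves {(Jo, 13, 9, 16, red), (Jo, 13, 9, 40, red), (Jo, 13, 9, 6, red), (Ola, 13, 9, 16, gold), (Ola, 13, 9, 40, gold), (Ola, 13, 9, 6, gold), (Tai, 13, 9, 16, gold), (Tai, 13, 9, 40, gold), (Tai, 13, 9, 6, gold)}.
π_{cost, sname} gives {(16, Jo), (16, Ola), (16, Tai), (40, Jo), (40, Ola), (40, Tai), (6, Jo), (6, Ola), (6, Tai)}.

{(16, Jo), (16, Ola), (16, Tai), (40, Jo), (40, Ola), (40, Tai), (6, Jo), (6, Ola), (6, Tai)}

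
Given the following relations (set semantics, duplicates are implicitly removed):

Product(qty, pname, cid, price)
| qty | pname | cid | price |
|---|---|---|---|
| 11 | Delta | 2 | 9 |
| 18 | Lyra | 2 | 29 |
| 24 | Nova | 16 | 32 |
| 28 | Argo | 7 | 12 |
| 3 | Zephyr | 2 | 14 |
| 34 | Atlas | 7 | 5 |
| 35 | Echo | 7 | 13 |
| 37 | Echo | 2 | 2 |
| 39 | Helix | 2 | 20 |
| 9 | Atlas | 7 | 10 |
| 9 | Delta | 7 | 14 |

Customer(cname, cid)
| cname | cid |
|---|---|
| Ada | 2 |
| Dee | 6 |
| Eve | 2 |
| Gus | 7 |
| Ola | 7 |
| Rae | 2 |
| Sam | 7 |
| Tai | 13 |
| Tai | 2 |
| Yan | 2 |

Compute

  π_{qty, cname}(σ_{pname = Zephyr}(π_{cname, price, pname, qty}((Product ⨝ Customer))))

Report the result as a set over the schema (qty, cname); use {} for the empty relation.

{(3, Ada), (3, Eve), (3, Rae), (3, Tai), (3, Yan)}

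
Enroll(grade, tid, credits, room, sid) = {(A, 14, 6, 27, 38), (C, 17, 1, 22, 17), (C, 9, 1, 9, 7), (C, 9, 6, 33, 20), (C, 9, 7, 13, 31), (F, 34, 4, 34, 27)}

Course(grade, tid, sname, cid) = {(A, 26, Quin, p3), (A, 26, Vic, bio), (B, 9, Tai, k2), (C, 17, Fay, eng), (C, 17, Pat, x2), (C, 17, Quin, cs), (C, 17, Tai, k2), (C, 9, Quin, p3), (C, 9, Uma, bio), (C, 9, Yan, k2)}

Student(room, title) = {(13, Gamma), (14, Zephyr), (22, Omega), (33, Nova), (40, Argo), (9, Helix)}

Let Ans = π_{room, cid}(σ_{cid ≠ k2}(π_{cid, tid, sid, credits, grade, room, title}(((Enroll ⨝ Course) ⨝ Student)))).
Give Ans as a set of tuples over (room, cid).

{(13, bio), (13, p3), (22, cs), (22, eng), (22, x2), (33, bio), (33, p3), (9, bio), (9, p3)}

Enroll ⋈ Course (natural join on grade, tid): {(C, 17, 1, 22, 17, Fay, eng), (C, 17, 1, 22, 17, Pat, x2), (C, 17, 1, 22, 17, Quin, cs), (C, 17, 1, 22, 17, Tai, k2), (C, 9, 1, 9, 7, Quin, p3), (C, 9, 1, 9, 7, Uma, bio), (C, 9, 1, 9, 7, Yan, k2), (C, 9, 6, 33, 20, Quin, p3), (C, 9, 6, 33, 20, Uma, bio), (C, 9, 6, 33, 20, Yan, k2), (C, 9, 7, 13, 31, Quin, p3), (C, 9, 7, 13, 31, Uma, bio), (C, 9, 7, 13, 31, Yan, k2)}
(Enroll ⨝ Course) ⋈ Student (natural join on room): {(C, 17, 1, 22, 17, Fay, eng, Omega), (C, 17, 1, 22, 17, Pat, x2, Omega), (C, 17, 1, 22, 17, Quin, cs, Omega), (C, 17, 1, 22, 17, Tai, k2, Omega), (C, 9, 1, 9, 7, Quin, p3, Helix), (C, 9, 1, 9, 7, Uma, bio, Helix), (C, 9, 1, 9, 7, Yan, k2, Helix), (C, 9, 6, 33, 20, Quin, p3, Nova), (C, 9, 6, 33, 20, Uma, bio, Nova), (C, 9, 6, 33, 20, Yan, k2, Nova), (C, 9, 7, 13, 31, Quin, p3, Gamma), (C, 9, 7, 13, 31, Uma, bio, Gamma), (C, 9, 7, 13, 31, Yan, k2, Gamma)}
π[cid, tid, sid, credits, grade, room, title]: project onto (cid, tid, sid, credits, grade, room, title) → {(bio, 9, 20, 6, C, 33, Nova), (bio, 9, 31, 7, C, 13, Gamma), (bio, 9, 7, 1, C, 9, Helix), (cs, 17, 17, 1, C, 22, Omega), (eng, 17, 17, 1, C, 22, Omega), (k2, 17, 17, 1, C, 22, Omega), (k2, 9, 20, 6, C, 33, Nova), (k2, 9, 31, 7, C, 13, Gamma), (k2, 9, 7, 1, C, 9, Helix), (p3, 9, 20, 6, C, 33, Nova), (p3, 9, 31, 7, C, 13, Gamma), (p3, 9, 7, 1, C, 9, Helix), (x2, 17, 17, 1, C, 22, Omega)}
Selection cid ≠ k2: {(bio, 9, 20, 6, C, 33, Nova), (bio, 9, 31, 7, C, 13, Gamma), (bio, 9, 7, 1, C, 9, Helix), (cs, 17, 17, 1, C, 22, Omega), (eng, 17, 17, 1, C, 22, Omega), (p3, 9, 20, 6, C, 33, Nova), (p3, 9, 31, 7, C, 13, Gamma), (p3, 9, 7, 1, C, 9, Helix), (x2, 17, 17, 1, C, 22, Omega)}
π[room, cid]: project onto (room, cid) → {(13, bio), (13, p3), (22, cs), (22, eng), (22, x2), (33, bio), (33, p3), (9, bio), (9, p3)}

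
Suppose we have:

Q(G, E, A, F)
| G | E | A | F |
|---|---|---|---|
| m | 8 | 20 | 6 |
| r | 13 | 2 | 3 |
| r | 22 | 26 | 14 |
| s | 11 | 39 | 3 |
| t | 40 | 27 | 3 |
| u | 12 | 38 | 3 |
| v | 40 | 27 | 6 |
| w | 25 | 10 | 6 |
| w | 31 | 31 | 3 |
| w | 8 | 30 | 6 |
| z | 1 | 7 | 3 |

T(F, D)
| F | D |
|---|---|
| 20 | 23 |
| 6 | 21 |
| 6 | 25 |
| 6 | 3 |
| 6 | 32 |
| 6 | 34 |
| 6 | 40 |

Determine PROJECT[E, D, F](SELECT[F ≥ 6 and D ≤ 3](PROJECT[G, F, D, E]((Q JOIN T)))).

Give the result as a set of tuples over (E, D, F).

Natural join on F: {(m, 8, 20, 6, 21), (m, 8, 20, 6, 25), (m, 8, 20, 6, 3), (m, 8, 20, 6, 32), (m, 8, 20, 6, 34), (m, 8, 20, 6, 40), (v, 40, 27, 6, 21), (v, 40, 27, 6, 25), (v, 40, 27, 6, 3), (v, 40, 27, 6, 32), (v, 40, 27, 6, 34), (v, 40, 27, 6, 40), (w, 25, 10, 6, 21), (w, 25, 10, 6, 25), (w, 25, 10, 6, 3), (w, 25, 10, 6, 32), (w, 25, 10, 6, 34), (w, 25, 10, 6, 40), (w, 8, 30, 6, 21), (w, 8, 30, 6, 25), (w, 8, 30, 6, 3), (w, 8, 30, 6, 32), (w, 8, 30, 6, 34), (w, 8, 30, 6, 40)}
π[G, F, D, E]: project onto (G, F, D, E) → {(m, 6, 21, 8), (m, 6, 25, 8), (m, 6, 3, 8), (m, 6, 32, 8), (m, 6, 34, 8), (m, 6, 40, 8), (v, 6, 21, 40), (v, 6, 25, 40), (v, 6, 3, 40), (v, 6, 32, 40), (v, 6, 34, 40), (v, 6, 40, 40), (w, 6, 21, 25), (w, 6, 21, 8), (w, 6, 25, 25), (w, 6, 25, 8), (w, 6, 3, 25), (w, 6, 3, 8), (w, 6, 32, 25), (w, 6, 32, 8), (w, 6, 34, 25), (w, 6, 34, 8), (w, 6, 40, 25), (w, 6, 40, 8)}
Filtering on F ≥ 6 and D ≤ 3 leaves {(m, 6, 3, 8), (v, 6, 3, 40), (w, 6, 3, 25), (w, 6, 3, 8)}.
π[E, D, F]: project onto (E, D, F) (1 duplicate(s) eliminated) → {(25, 3, 6), (40, 3, 6), (8, 3, 6)}

{(25, 3, 6), (40, 3, 6), (8, 3, 6)}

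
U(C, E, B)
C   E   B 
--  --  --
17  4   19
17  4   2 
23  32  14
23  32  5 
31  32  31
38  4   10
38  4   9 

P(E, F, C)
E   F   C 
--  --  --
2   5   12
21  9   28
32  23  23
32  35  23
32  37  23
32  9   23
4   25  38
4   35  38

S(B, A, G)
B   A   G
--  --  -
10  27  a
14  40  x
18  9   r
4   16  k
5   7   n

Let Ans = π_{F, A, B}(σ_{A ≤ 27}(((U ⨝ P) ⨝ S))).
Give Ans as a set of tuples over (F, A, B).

Natural join on C, E: {(23, 32, 14, 23), (23, 32, 14, 35), (23, 32, 14, 37), (23, 32, 14, 9), (23, 32, 5, 23), (23, 32, 5, 35), (23, 32, 5, 37), (23, 32, 5, 9), (38, 4, 10, 25), (38, 4, 10, 35), (38, 4, 9, 25), (38, 4, 9, 35)}
Natural join on B: {(23, 32, 14, 23, 40, x), (23, 32, 14, 35, 40, x), (23, 32, 14, 37, 40, x), (23, 32, 14, 9, 40, x), (23, 32, 5, 23, 7, n), (23, 32, 5, 35, 7, n), (23, 32, 5, 37, 7, n), (23, 32, 5, 9, 7, n), (38, 4, 10, 25, 27, a), (38, 4, 10, 35, 27, a)}
Selection A ≤ 27: {(23, 32, 5, 23, 7, n), (23, 32, 5, 35, 7, n), (23, 32, 5, 37, 7, n), (23, 32, 5, 9, 7, n), (38, 4, 10, 25, 27, a), (38, 4, 10, 35, 27, a)}
Keep only column(s) F, A, B: {(23, 7, 5), (25, 27, 10), (35, 27, 10), (35, 7, 5), (37, 7, 5), (9, 7, 5)}

{(23, 7, 5), (25, 27, 10), (35, 27, 10), (35, 7, 5), (37, 7, 5), (9, 7, 5)}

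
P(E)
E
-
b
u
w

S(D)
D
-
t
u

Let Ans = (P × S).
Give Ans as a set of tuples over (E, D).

{(b, t), (b, u), (u, t), (u, u), (w, t), (w, u)}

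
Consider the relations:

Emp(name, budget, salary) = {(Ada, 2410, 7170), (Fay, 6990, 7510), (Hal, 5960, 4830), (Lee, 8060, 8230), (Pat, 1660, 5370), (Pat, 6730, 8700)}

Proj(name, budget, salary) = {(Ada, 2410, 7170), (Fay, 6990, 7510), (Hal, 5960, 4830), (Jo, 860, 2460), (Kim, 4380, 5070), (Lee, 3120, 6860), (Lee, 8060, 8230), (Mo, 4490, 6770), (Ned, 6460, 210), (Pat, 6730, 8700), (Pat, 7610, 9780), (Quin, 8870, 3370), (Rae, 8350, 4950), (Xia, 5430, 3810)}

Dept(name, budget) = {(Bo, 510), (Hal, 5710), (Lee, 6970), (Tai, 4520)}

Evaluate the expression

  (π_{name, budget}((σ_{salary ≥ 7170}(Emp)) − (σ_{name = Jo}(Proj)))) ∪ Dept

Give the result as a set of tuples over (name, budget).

{(Ada, 2410), (Bo, 510), (Fay, 6990), (Hal, 5710), (Lee, 6970), (Lee, 8060), (Pat, 6730), (Tai, 4520)}

Apply σ_{salary ≥ 7170}; surviving tuples: {(Ada, 2410, 7170), (Fay, 6990, 7510), (Lee, 8060, 8230), (Pat, 6730, 8700)}
Apply σ_{name = Jo}; surviving tuples: {(Jo, 860, 2460)}
Taking the difference: {(Ada, 2410, 7170), (Fay, 6990, 7510), (Lee, 8060, 8230), (Pat, 6730, 8700)}
π_{name, budget} gives {(Ada, 2410), (Fay, 6990), (Lee, 8060), (Pat, 6730)}.
Taking the union: {(Ada, 2410), (Bo, 510), (Fay, 6990), (Hal, 5710), (Lee, 6970), (Lee, 8060), (Pat, 6730), (Tai, 4520)}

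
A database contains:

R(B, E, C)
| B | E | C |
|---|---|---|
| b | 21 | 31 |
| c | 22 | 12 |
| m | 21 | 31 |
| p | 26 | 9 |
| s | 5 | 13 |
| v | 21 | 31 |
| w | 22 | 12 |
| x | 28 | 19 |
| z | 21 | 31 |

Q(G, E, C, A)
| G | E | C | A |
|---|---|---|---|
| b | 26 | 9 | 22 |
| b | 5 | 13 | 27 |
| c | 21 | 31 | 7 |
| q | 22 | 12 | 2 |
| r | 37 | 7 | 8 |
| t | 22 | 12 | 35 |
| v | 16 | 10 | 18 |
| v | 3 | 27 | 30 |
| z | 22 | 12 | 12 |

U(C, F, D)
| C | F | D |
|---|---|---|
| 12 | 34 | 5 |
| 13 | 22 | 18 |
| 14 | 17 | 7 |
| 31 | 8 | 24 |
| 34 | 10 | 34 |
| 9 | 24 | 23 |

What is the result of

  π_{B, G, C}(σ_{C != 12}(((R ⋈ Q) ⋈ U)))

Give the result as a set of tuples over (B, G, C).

Natural join on E, C: {(b, 21, 31, c, 7), (c, 22, 12, q, 2), (c, 22, 12, t, 35), (c, 22, 12, z, 12), (m, 21, 31, c, 7), (p, 26, 9, b, 22), (s, 5, 13, b, 27), (v, 21, 31, c, 7), (w, 22, 12, q, 2), (w, 22, 12, t, 35), (w, 22, 12, z, 12), (z, 21, 31, c, 7)}
Natural join on C: {(b, 21, 31, c, 7, 8, 24), (c, 22, 12, q, 2, 34, 5), (c, 22, 12, t, 35, 34, 5), (c, 22, 12, z, 12, 34, 5), (m, 21, 31, c, 7, 8, 24), (p, 26, 9, b, 22, 24, 23), (s, 5, 13, b, 27, 22, 18), (v, 21, 31, c, 7, 8, 24), (w, 22, 12, q, 2, 34, 5), (w, 22, 12, t, 35, 34, 5), (w, 22, 12, z, 12, 34, 5), (z, 21, 31, c, 7, 8, 24)}
Selection C != 12: {(b, 21, 31, c, 7, 8, 24), (m, 21, 31, c, 7, 8, 24), (p, 26, 9, b, 22, 24, 23), (s, 5, 13, b, 27, 22, 18), (v, 21, 31, c, 7, 8, 24), (z, 21, 31, c, 7, 8, 24)}
π_{B, G, C} gives {(b, c, 31), (m, c, 31), (p, b, 9), (s, b, 13), (v, c, 31), (z, c, 31)}.

{(b, c, 31), (m, c, 31), (p, b, 9), (s, b, 13), (v, c, 31), (z, c, 31)}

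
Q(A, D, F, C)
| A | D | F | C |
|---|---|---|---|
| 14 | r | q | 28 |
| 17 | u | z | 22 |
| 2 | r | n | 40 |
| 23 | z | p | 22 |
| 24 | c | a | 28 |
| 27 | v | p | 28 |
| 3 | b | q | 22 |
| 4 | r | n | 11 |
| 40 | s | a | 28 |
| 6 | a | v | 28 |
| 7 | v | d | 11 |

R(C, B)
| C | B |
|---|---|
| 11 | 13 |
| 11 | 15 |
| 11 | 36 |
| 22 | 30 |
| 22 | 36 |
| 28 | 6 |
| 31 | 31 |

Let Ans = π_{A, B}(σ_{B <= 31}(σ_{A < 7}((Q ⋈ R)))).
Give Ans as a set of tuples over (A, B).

Q ⋈ R (natural join on C): {(14, r, q, 28, 6), (17, u, z, 22, 30), (17, u, z, 22, 36), (23, z, p, 22, 30), (23, z, p, 22, 36), (24, c, a, 28, 6), (27, v, p, 28, 6), (3, b, q, 22, 30), (3, b, q, 22, 36), (4, r, n, 11, 13), (4, r, n, 11, 15), (4, r, n, 11, 36), (40, s, a, 28, 6), (6, a, v, 28, 6), (7, v, d, 11, 13), (7, v, d, 11, 15), (7, v, d, 11, 36)}
σ[A < 7]: keep tuples satisfying A < 7 → {(3, b, q, 22, 30), (3, b, q, 22, 36), (4, r, n, 11, 13), (4, r, n, 11, 15), (4, r, n, 11, 36), (6, a, v, 28, 6)}
σ[B <= 31]: keep tuples satisfying B <= 31 → {(3, b, q, 22, 30), (4, r, n, 11, 13), (4, r, n, 11, 15), (6, a, v, 28, 6)}
π_{A, B} gives {(3, 30), (4, 13), (4, 15), (6, 6)}.

{(3, 30), (4, 13), (4, 15), (6, 6)}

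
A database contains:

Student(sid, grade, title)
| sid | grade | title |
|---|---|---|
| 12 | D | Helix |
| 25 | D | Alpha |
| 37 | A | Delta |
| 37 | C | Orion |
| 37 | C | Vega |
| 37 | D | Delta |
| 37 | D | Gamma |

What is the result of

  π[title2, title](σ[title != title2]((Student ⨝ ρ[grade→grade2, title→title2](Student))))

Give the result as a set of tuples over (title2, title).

ρ[grade→grade2, title→title2]: schema becomes (sid, grade2, title2); tuples unchanged.
Joining Student and ρ[grade→grade2, title→title2](Student) on sid yields {(12, D, Helix, D, Helix), (25, D, Alpha, D, Alpha), (37, A, Delta, A, Delta), (37, A, Delta, C, Orion), (37, A, Delta, C, Vega), (37, A, Delta, D, Delta), (37, A, Delta, D, Gamma), (37, C, Orion, A, Delta), (37, C, Orion, C, Orion), (37, C, Orion, C, Vega), (37, C, Orion, D, Delta), (37, C, Orion, D, Gamma), (37, C, Vega, A, Delta), (37, C, Vega, C, Orion), (37, C, Vega, C, Vega), (37, C, Vega, D, Delta), (37, C, Vega, D, Gamma), (37, D, Delta, A, Delta), (37, D, Delta, C, Orion), (37, D, Delta, C, Vega), (37, D, Delta, D, Delta), (37, D, Delta, D, Gamma), (37, D, Gamma, A, Delta), (37, D, Gamma, C, Orion), (37, D, Gamma, C, Vega), (37, D, Gamma, D, Delta), (37, D, Gamma, D, Gamma)}.
σ[title != title2]: keep tuples satisfying title != title2 → {(37, A, Delta, C, Orion), (37, A, Delta, C, Vega), (37, A, Delta, D, Gamma), (37, C, Orion, A, Delta), (37, C, Orion, C, Vega), (37, C, Orion, D, Delta), (37, C, Orion, D, Gamma), (37, C, Vega, A, Delta), (37, C, Vega, C, Orion), (37, C, Vega, D, Delta), (37, C, Vega, D, Gamma), (37, D, Delta, C, Orion), (37, D, Delta, C, Vega), (37, D, Delta, D, Gamma), (37, D, Gamma, A, Delta), (37, D, Gamma, C, Orion), (37, D, Gamma, C, Vega), (37, D, Gamma, D, Delta)}
Projecting to title2, title (6 duplicate(s) eliminated): {(Delta, Gamma), (Delta, Orion), (Delta, Vega), (Gamma, Delta), (Gamma, Orion), (Gamma, Vega), (Orion, Delta), (Orion, Gamma), (Orion, Vega), (Vega, Delta), (Vega, Gamma), (Vega, Orion)}

{(Delta, Gamma), (Delta, Orion), (Delta, Vega), (Gamma, Delta), (Gamma, Orion), (Gamma, Vega), (Orion, Delta), (Orion, Gamma), (Orion, Vega), (Vega, Delta), (Vega, Gamma), (Vega, Orion)}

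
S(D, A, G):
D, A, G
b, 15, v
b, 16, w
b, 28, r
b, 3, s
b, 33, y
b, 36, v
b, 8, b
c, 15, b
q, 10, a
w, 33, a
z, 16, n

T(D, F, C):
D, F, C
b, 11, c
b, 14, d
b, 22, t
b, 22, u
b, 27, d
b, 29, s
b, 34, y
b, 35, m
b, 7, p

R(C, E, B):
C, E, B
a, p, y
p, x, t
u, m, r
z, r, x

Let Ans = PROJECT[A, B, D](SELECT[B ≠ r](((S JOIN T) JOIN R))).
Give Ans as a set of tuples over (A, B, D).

Natural join on D: {(b, 15, v, 11, c), (b, 15, v, 14, d), (b, 15, v, 22, t), (b, 15, v, 22, u), (b, 15, v, 27, d), (b, 15, v, 29, s), (b, 15, v, 34, y), (b, 15, v, 35, m), (b, 15, v, 7, p), (b, 16, w, 11, c), (b, 16, w, 14, d), (b, 16, w, 22, t), (b, 16, w, 22, u), (b, 16, w, 27, d), (b, 16, w, 29, s), (b, 16, w, 34, y), (b, 16, w, 35, m), (b, 16, w, 7, p), (b, 28, r, 11, c), (b, 28, r, 14, d), (b, 28, r, 22, t), (b, 28, r, 22, u), (b, 28, r, 27, d), (b, 28, r, 29, s), (b, 28, r, 34, y), (b, 28, r, 35, m), (b, 28, r, 7, p), (b, 3, s, 11, c), (b, 3, s, 14, d), (b, 3, s, 22, t), (b, 3, s, 22, u), (b, 3, s, 27, d), (b, 3, s, 29, s), (b, 3, s, 34, y), (b, 3, s, 35, m), (b, 3, s, 7, p), (b, 33, y, 11, c), (b, 33, y, 14, d), (b, 33, y, 22, t), (b, 33, y, 22, u), (b, 33, y, 27, d), (b, 33, y, 29, s), (b, 33, y, 34, y), (b, 33, y, 35, m), (b, 33, y, 7, p), (b, 36, v, 11, c), (b, 36, v, 14, d), (b, 36, v, 22, t), (b, 36, v, 22, u), (b, 36, v, 27, d), (b, 36, v, 29, s), (b, 36, v, 34, y), (b, 36, v, 35, m), (b, 36, v, 7, p), (b, 8, b, 11, c), (b, 8, b, 14, d), (b, 8, b, 22, t), (b, 8, b, 22, u), (b, 8, b, 27, d), (b, 8, b, 29, s), (b, 8, b, 34, y), (b, 8, b, 35, m), (b, 8, b, 7, p)}
Natural join on C: {(b, 15, v, 22, u, m, r), (b, 15, v, 7, p, x, t), (b, 16, w, 22, u, m, r), (b, 16, w, 7, p, x, t), (b, 28, r, 22, u, m, r), (b, 28, r, 7, p, x, t), (b, 3, s, 22, u, m, r), (b, 3, s, 7, p, x, t), (b, 33, y, 22, u, m, r), (b, 33, y, 7, p, x, t), (b, 36, v, 22, u, m, r), (b, 36, v, 7, p, x, t), (b, 8, b, 22, u, m, r), (b, 8, b, 7, p, x, t)}
Filtering on B ≠ r leaves {(b, 15, v, 7, p, x, t), (b, 16, w, 7, p, x, t), (b, 28, r, 7, p, x, t), (b, 3, s, 7, p, x, t), (b, 33, y, 7, p, x, t), (b, 36, v, 7, p, x, t), (b, 8, b, 7, p, x, t)}.
Keep only column(s) A, B, D: {(15, t, b), (16, t, b), (28, t, b), (3, t, b), (33, t, b), (36, t, b), (8, t, b)}

{(15, t, b), (16, t, b), (28, t, b), (3, t, b), (33, t, b), (36, t, b), (8, t, b)}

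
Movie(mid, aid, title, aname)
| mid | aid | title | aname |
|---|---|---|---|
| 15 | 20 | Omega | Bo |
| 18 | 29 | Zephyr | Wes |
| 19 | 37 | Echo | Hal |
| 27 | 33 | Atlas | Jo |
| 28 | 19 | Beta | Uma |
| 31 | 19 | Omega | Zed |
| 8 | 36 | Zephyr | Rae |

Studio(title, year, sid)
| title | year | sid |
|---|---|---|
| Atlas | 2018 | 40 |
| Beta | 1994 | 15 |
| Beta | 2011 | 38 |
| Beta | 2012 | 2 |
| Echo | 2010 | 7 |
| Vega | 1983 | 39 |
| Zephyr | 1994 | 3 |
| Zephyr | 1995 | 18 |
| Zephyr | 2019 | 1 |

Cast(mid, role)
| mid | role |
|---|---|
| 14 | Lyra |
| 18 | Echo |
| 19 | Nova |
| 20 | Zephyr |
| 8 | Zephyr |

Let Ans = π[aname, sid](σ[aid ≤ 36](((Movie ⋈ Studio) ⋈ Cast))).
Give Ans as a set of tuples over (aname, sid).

{(Rae, 1), (Rae, 18), (Rae, 3), (Wes, 1), (Wes, 18), (Wes, 3)}

Joining Movie and Studio on title yields {(18, 29, Zephyr, Wes, 1994, 3), (18, 29, Zephyr, Wes, 1995, 18), (18, 29, Zephyr, Wes, 2019, 1), (19, 37, Echo, Hal, 2010, 7), (27, 33, Atlas, Jo, 2018, 40), (28, 19, Beta, Uma, 1994, 15), (28, 19, Beta, Uma, 2011, 38), (28, 19, Beta, Uma, 2012, 2), (8, 36, Zephyr, Rae, 1994, 3), (8, 36, Zephyr, Rae, 1995, 18), (8, 36, Zephyr, Rae, 2019, 1)}.
Joining (Movie ⋈ Studio) and Cast on mid yields {(18, 29, Zephyr, Wes, 1994, 3, Echo), (18, 29, Zephyr, Wes, 1995, 18, Echo), (18, 29, Zephyr, Wes, 2019, 1, Echo), (19, 37, Echo, Hal, 2010, 7, Nova), (8, 36, Zephyr, Rae, 1994, 3, Zephyr), (8, 36, Zephyr, Rae, 1995, 18, Zephyr), (8, 36, Zephyr, Rae, 2019, 1, Zephyr)}.
Filtering on aid ≤ 36 leaves {(18, 29, Zephyr, Wes, 1994, 3, Echo), (18, 29, Zephyr, Wes, 1995, 18, Echo), (18, 29, Zephyr, Wes, 2019, 1, Echo), (8, 36, Zephyr, Rae, 1994, 3, Zephyr), (8, 36, Zephyr, Rae, 1995, 18, Zephyr), (8, 36, Zephyr, Rae, 2019, 1, Zephyr)}.
Projecting to aname, sid: {(Rae, 1), (Rae, 18), (Rae, 3), (Wes, 1), (Wes, 18), (Wes, 3)}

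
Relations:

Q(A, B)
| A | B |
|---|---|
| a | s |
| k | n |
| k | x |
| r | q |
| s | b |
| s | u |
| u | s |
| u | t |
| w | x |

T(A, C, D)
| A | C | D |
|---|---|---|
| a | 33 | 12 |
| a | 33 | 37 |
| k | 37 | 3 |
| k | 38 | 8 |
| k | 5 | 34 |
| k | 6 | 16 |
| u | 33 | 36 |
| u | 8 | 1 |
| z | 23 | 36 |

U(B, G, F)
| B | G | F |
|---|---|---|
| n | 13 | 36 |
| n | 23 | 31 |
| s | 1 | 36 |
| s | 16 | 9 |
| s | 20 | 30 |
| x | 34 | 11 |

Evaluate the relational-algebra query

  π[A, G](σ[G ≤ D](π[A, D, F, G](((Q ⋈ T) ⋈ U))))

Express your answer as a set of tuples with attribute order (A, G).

Q ⋈ T (natural join on A): {(a, s, 33, 12), (a, s, 33, 37), (k, n, 37, 3), (k, n, 38, 8), (k, n, 5, 34), (k, n, 6, 16), (k, x, 37, 3), (k, x, 38, 8), (k, x, 5, 34), (k, x, 6, 16), (u, s, 33, 36), (u, s, 8, 1), (u, t, 33, 36), (u, t, 8, 1)}
(Q ⋈ T) ⋈ U (natural join on B): {(a, s, 33, 12, 1, 36), (a, s, 33, 12, 16, 9), (a, s, 33, 12, 20, 30), (a, s, 33, 37, 1, 36), (a, s, 33, 37, 16, 9), (a, s, 33, 37, 20, 30), (k, n, 37, 3, 13, 36), (k, n, 37, 3, 23, 31), (k, n, 38, 8, 13, 36), (k, n, 38, 8, 23, 31), (k, n, 5, 34, 13, 36), (k, n, 5, 34, 23, 31), (k, n, 6, 16, 13, 36), (k, n, 6, 16, 23, 31), (k, x, 37, 3, 34, 11), (k, x, 38, 8, 34, 11), (k, x, 5, 34, 34, 11), (k, x, 6, 16, 34, 11), (u, s, 33, 36, 1, 36), (u, s, 33, 36, 16, 9), (u, s, 33, 36, 20, 30), (u, s, 8, 1, 1, 36), (u, s, 8, 1, 16, 9), (u, s, 8, 1, 20, 30)}
π_{A, D, F, G} gives {(a, 12, 30, 20), (a, 12, 36, 1), (a, 12, 9, 16), (a, 37, 30, 20), (a, 37, 36, 1), (a, 37, 9, 16), (k, 16, 11, 34), (k, 16, 31, 23), (k, 16, 36, 13), (k, 3, 11, 34), (k, 3, 31, 23), (k, 3, 36, 13), (k, 34, 11, 34), (k, 34, 31, 23), (k, 34, 36, 13), (k, 8, 11, 34), (k, 8, 31, 23), (k, 8, 36, 13), (u, 1, 30, 20), (u, 1, 36, 1), (u, 1, 9, 16), (u, 36, 30, 20), (u, 36, 36, 1), (u, 36, 9, 16)}.
Apply σ_{G ≤ D}; surviving tuples: {(a, 12, 36, 1), (a, 37, 30, 20), (a, 37, 36, 1), (a, 37, 9, 16), (k, 16, 36, 13), (k, 34, 11, 34), (k, 34, 31, 23), (k, 34, 36, 13), (u, 1, 36, 1), (u, 36, 30, 20), (u, 36, 36, 1), (u, 36, 9, 16)}
π_{A, G} gives {(a, 1), (a, 16), (a, 20), (k, 13), (k, 23), (k, 34), (u, 1), (u, 16), (u, 20)} (3 duplicate(s) eliminated).

{(a, 1), (a, 16), (a, 20), (k, 13), (k, 23), (k, 34), (u, 1), (u, 16), (u, 20)}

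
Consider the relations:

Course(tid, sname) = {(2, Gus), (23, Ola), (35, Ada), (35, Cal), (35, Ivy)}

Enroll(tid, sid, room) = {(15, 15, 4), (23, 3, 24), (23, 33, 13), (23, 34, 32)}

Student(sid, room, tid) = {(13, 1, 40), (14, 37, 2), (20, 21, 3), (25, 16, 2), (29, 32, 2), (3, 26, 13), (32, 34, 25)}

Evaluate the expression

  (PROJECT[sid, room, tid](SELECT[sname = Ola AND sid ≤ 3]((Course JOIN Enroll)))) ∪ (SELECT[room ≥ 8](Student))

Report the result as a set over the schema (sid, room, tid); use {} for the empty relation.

{(14, 37, 2), (20, 21, 3), (25, 16, 2), (29, 32, 2), (3, 24, 23), (3, 26, 13), (32, 34, 25)}

Joining Course and Enroll on tid yields {(23, Ola, 3, 24), (23, Ola, 33, 13), (23, Ola, 34, 32)}.
Apply σ_{sname = Ola AND sid ≤ 3}; surviving tuples: {(23, Ola, 3, 24)}
π_{sid, room, tid} gives {(3, 24, 23)}.
Apply σ_{room ≥ 8}; surviving tuples: {(14, 37, 2), (20, 21, 3), (25, 16, 2), (29, 32, 2), (3, 26, 13), (32, 34, 25)}
Union: {(3, 24, 23)} with {(14, 37, 2), (20, 21, 3), (25, 16, 2), (29, 32, 2), (3, 26, 13), (32, 34, 25)} → {(14, 37, 2), (20, 21, 3), (25, 16, 2), (29, 32, 2), (3, 24, 23), (3, 26, 13), (32, 34, 25)}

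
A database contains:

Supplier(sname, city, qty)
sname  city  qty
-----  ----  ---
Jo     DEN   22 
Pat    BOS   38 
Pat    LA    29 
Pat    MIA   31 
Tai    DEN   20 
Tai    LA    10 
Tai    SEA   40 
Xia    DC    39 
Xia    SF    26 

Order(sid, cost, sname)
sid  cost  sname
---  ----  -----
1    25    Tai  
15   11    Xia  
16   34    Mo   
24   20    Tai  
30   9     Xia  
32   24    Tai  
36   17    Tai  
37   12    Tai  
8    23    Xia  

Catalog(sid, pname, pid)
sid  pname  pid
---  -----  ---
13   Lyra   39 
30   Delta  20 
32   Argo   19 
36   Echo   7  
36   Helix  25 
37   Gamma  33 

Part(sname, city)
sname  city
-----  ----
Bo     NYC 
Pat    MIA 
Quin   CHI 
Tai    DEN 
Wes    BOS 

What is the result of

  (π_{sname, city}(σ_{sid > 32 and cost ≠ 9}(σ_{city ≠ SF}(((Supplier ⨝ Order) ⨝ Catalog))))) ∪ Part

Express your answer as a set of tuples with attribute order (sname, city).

Joining Supplier and Order on sname yields {(Tai, DEN, 20, 1, 25), (Tai, DEN, 20, 24, 20), (Tai, DEN, 20, 32, 24), (Tai, DEN, 20, 36, 17), (Tai, DEN, 20, 37, 12), (Tai, LA, 10, 1, 25), (Tai, LA, 10, 24, 20), (Tai, LA, 10, 32, 24), (Tai, LA, 10, 36, 17), (Tai, LA, 10, 37, 12), (Tai, SEA, 40, 1, 25), (Tai, SEA, 40, 24, 20), (Tai, SEA, 40, 32, 24), (Tai, SEA, 40, 36, 17), (Tai, SEA, 40, 37, 12), (Xia, DC, 39, 15, 11), (Xia, DC, 39, 30, 9), (Xia, DC, 39, 8, 23), (Xia, SF, 26, 15, 11), (Xia, SF, 26, 30, 9), (Xia, SF, 26, 8, 23)}.
Joining (Supplier ⨝ Order) and Catalog on sid yields {(Tai, DEN, 20, 32, 24, Argo, 19), (Tai, DEN, 20, 36, 17, Echo, 7), (Tai, DEN, 20, 36, 17, Helix, 25), (Tai, DEN, 20, 37, 12, Gamma, 33), (Tai, LA, 10, 32, 24, Argo, 19), (Tai, LA, 10, 36, 17, Echo, 7), (Tai, LA, 10, 36, 17, Helix, 25), (Tai, LA, 10, 37, 12, Gamma, 33), (Tai, SEA, 40, 32, 24, Argo, 19), (Tai, SEA, 40, 36, 17, Echo, 7), (Tai, SEA, 40, 36, 17, Helix, 25), (Tai, SEA, 40, 37, 12, Gamma, 33), (Xia, DC, 39, 30, 9, Delta, 20), (Xia, SF, 26, 30, 9, Delta, 20)}.
Filtering on city ≠ SF leaves {(Tai, DEN, 20, 32, 24, Argo, 19), (Tai, DEN, 20, 36, 17, Echo, 7), (Tai, DEN, 20, 36, 17, Helix, 25), (Tai, DEN, 20, 37, 12, Gamma, 33), (Tai, LA, 10, 32, 24, Argo, 19), (Tai, LA, 10, 36, 17, Echo, 7), (Tai, LA, 10, 36, 17, Helix, 25), (Tai, LA, 10, 37, 12, Gamma, 33), (Tai, SEA, 40, 32, 24, Argo, 19), (Tai, SEA, 40, 36, 17, Echo, 7), (Tai, SEA, 40, 36, 17, Helix, 25), (Tai, SEA, 40, 37, 12, Gamma, 33), (Xia, DC, 39, 30, 9, Delta, 20)}.
Filtering on sid > 32 and cost ≠ 9 leaves {(Tai, DEN, 20, 36, 17, Echo, 7), (Tai, DEN, 20, 36, 17, Helix, 25), (Tai, DEN, 20, 37, 12, Gamma, 33), (Tai, LA, 10, 36, 17, Echo, 7), (Tai, LA, 10, 36, 17, Helix, 25), (Tai, LA, 10, 37, 12, Gamma, 33), (Tai, SEA, 40, 36, 17, Echo, 7), (Tai, SEA, 40, 36, 17, Helix, 25), (Tai, SEA, 40, 37, 12, Gamma, 33)}.
Keep only column(s) sname, city (6 duplicate(s) eliminated): {(Tai, DEN), (Tai, LA), (Tai, SEA)}
Union: {(Tai, DEN), (Tai, LA), (Tai, SEA)} with {(Bo, NYC), (Pat, MIA), (Quin, CHI), (Tai, DEN), (Wes, BOS)} → {(Bo, NYC), (Pat, MIA), (Quin, CHI), (Tai, DEN), (Tai, LA), (Tai, SEA), (Wes, BOS)}

{(Bo, NYC), (Pat, MIA), (Quin, CHI), (Tai, DEN), (Tai, LA), (Tai, SEA), (Wes, BOS)}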